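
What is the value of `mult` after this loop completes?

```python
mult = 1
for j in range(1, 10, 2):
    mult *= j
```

Product of 1, 3, 5, ... up to 9
`mult` takes the values: 1 → 3 → 15 → 105 → 945

Answer: 945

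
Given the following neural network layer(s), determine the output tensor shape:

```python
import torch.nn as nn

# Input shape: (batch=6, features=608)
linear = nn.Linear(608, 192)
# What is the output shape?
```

Input: (6, 608) -> Output: (6, 192)

Answer: (6, 192)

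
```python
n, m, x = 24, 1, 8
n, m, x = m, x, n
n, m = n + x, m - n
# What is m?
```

Trace:
`n, m, x = 24, 1, 8` → n = 24; m = 1; x = 8
`n, m, x = m, x, n` → n = 1; m = 8; x = 24
`n, m = n + x, m - n` → n = 25; m = 7
So m = 7

Answer: 7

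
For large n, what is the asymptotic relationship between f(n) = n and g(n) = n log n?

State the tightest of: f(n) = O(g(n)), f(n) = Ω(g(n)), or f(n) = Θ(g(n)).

n vs n log n: f(n) = O(g(n)) but not Ω(g(n)) — n log n grows strictly faster than n.

Answer: f(n) = O(g(n)) but not Ω(g(n)) — n log n grows strictly faster than n.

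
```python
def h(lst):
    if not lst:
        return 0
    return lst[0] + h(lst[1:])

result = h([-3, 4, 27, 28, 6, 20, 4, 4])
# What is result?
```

(-3) + 4 + 27 + 28 + 6 + 20 + 4 + 4 + 0 = 90

Answer: 90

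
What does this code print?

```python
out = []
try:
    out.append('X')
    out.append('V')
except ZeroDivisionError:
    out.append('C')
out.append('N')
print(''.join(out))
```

Execution trace: 'X' (try body) → 'V' (try body, no exception) → 'N' (after the try/except). Output: XVN

Answer: XVN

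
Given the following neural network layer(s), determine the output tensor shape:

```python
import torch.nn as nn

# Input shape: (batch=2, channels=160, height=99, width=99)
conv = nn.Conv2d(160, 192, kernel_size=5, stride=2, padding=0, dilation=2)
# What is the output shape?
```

Input: (2, 160, 99, 99) -> Output: (2, 192, 46, 46)

Answer: (2, 192, 46, 46)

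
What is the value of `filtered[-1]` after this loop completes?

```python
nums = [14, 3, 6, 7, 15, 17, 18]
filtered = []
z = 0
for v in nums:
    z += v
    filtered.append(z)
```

Cumulative sum ends at 80
`filtered` takes the values: [] → [14] → [14, 17] → [14, 17, 23] → [14, 17, 23, 30] → [14, 17, 23, 30, 45] → [14, 17, 23, 30, 45, 62] → [14, 17, 23, 30, 45, 62, 80]
So `filtered[-1]` = 80

Answer: 80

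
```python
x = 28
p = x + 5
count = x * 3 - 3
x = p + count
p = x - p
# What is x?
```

Trace:
`x = 28` → x = 28
`p = x + 5` → p = 33
`count = x * 3 - 3` → count = 81
`x = p + count` → x = 114
`p = x - p` → p = 81
So x = 114

Answer: 114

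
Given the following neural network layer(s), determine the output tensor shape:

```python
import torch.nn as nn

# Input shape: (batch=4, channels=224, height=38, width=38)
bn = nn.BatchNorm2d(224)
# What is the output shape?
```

Input: (4, 224, 38, 38) -> Output: (4, 224, 38, 38)

Answer: (4, 224, 38, 38)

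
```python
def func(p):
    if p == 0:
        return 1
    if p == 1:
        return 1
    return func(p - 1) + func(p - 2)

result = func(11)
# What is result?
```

Build up from base cases: func(0)=1, func(1)=1, func(2)=2, func(3)=3, func(4)=5, func(5)=8, func(6)=13, ..., func(11)=144

Answer: 144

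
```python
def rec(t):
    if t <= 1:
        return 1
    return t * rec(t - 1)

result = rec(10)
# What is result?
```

rec(10) = 10 * 9 * 8 * 7 * 6 * 5 * 4 * 3 * 2 * 1 = 3628800

Answer: 3628800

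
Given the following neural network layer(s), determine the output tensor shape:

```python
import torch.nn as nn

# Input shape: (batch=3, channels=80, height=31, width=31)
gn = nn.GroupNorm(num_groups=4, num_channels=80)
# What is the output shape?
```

Input: (3, 80, 31, 31) -> Output: (3, 80, 31, 31)

Answer: (3, 80, 31, 31)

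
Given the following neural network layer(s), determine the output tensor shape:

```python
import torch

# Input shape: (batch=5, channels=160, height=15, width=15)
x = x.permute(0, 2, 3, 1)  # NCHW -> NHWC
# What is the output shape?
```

Input: (5, 160, 15, 15) -> Output: (5, 15, 15, 160)

Answer: (5, 15, 15, 160)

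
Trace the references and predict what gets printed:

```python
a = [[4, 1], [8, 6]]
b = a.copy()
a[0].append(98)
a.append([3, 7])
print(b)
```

Key concept: shallow copy with nested lists.
Step by step:
`a = [[4, 1], [8, 6]]` → a = [[4, 1], [8, 6]]
`b = a.copy()` → b = [[4, 1], [8, 6]]
`a[0].append(98)` → a = [[4, 1, 98], [8, 6]]; b = [[4, 1, 98], [8, 6]]
`a.append([3, 7])` → a = [[4, 1, 98], [8, 6], [3, 7]]
`print(b)` → prints [[4, 1, 98], [8, 6]]

Answer: [[4, 1, 98], [8, 6]]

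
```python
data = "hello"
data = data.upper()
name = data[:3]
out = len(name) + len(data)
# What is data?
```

Trace:
`data = "hello"` → data = 'hello'
`data = data.upper()` → data = 'HELLO'
`name = data[:3]` → name = 'HEL'
`out = len(name) + len(data)` → out = 8
So data = 'HELLO'

Answer: 'HELLO'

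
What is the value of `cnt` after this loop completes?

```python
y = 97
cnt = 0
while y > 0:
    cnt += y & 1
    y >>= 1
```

Count set bits in 97 (binary: 0b1100001)
`cnt` takes the values: 0 → 1 → 2 → 3

Answer: 3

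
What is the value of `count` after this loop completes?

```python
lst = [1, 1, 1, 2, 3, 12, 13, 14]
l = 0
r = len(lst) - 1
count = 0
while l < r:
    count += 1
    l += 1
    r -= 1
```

Iterations until pointers meet (list length 8)
`count` takes the values: 0 → 1 → 2 → 3 → 4

Answer: 4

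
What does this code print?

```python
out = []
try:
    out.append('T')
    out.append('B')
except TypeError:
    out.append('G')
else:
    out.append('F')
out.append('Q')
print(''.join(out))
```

Execution trace: 'T' (try body) → 'B' (try body, no exception) → 'F' (else) → 'Q' (after the try/except). Output: TBFQ

Answer: TBFQ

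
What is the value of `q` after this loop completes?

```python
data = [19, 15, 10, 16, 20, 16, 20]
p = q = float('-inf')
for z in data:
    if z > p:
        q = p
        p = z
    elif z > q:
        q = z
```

Second largest (with repeats) in [19, 15, 10, 16, 20, 16, 20]
`q` takes the values: -inf → 15 → 16 → 19 → 20

Answer: 20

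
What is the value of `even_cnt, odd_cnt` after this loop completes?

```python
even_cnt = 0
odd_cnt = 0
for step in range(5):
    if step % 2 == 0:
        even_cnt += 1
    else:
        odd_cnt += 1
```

Count evens and odds in range(5)
`even_cnt, odd_cnt` takes the values: (0, 0) → (1, 0) → (1, 1) → (2, 1) → (2, 2) → (3, 2)

Answer: 3, 2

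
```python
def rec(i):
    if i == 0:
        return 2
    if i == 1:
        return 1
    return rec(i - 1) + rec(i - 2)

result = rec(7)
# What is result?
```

Build up from base cases: rec(0)=2, rec(1)=1, rec(2)=3, rec(3)=4, rec(4)=7, rec(5)=11, rec(6)=18, ..., rec(7)=29

Answer: 29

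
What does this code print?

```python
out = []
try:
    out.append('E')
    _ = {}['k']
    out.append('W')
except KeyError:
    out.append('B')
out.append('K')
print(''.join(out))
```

Execution trace: 'E' (try body) → 'B' (except KeyError) → 'K' (after the try/except). Output: EBK

Answer: EBK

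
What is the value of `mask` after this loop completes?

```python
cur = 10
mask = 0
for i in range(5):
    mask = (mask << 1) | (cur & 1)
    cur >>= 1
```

Reverse lowest 5 bits of 10
`mask` takes the values: 0 → 1 → 2 → 5 → 10

Answer: 10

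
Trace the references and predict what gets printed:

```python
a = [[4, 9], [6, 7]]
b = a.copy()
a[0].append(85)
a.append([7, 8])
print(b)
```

Key concept: shallow copy with nested lists.
Step by step:
`a = [[4, 9], [6, 7]]` → a = [[4, 9], [6, 7]]
`b = a.copy()` → b = [[4, 9], [6, 7]]
`a[0].append(85)` → a = [[4, 9, 85], [6, 7]]; b = [[4, 9, 85], [6, 7]]
`a.append([7, 8])` → a = [[4, 9, 85], [6, 7], [7, 8]]
`print(b)` → prints [[4, 9, 85], [6, 7]]

Answer: [[4, 9, 85], [6, 7]]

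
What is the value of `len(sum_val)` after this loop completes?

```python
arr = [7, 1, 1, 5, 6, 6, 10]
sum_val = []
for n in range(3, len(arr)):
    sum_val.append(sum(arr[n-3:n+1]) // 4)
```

Number of 4-element averages
`sum_val` takes the values: [] → [3] → [3, 3] → [3, 3, 4] → [3, 3, 4, 6]
So `len(sum_val)` = 4

Answer: 4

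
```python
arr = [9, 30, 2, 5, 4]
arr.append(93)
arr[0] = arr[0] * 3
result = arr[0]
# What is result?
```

Trace:
`arr = [9, 30, 2, 5, 4]` → arr = [9, 30, 2, 5, 4]
`arr.append(93)` → arr = [9, 30, 2, 5, 4, 93]
`arr[0] = arr[0] * 3` → arr = [27, 30, 2, 5, 4, 93]
`result = arr[0]` → result = 27
So result = 27

Answer: 27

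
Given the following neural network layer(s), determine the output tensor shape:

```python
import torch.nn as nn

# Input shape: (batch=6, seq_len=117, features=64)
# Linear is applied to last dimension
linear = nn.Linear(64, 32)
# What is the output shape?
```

Input: (6, 117, 64) -> Output: (6, 117, 32)

Answer: (6, 117, 32)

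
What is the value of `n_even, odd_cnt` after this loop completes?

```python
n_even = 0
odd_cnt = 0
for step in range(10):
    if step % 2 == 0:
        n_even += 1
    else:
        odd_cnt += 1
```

Count evens and odds in range(10)
`n_even, odd_cnt` takes the values: (0, 0) → (1, 0) → (1, 1) → (2, 1) → (2, 2) → (3, 2) → (3, 3) → (4, 3) → (4, 4) → (5, 4) → (5, 5)

Answer: 5, 5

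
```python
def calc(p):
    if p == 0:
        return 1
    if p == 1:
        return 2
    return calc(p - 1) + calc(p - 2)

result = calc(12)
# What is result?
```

Build up from base cases: calc(0)=1, calc(1)=2, calc(2)=3, calc(3)=5, calc(4)=8, calc(5)=13, calc(6)=21, ..., calc(12)=377

Answer: 377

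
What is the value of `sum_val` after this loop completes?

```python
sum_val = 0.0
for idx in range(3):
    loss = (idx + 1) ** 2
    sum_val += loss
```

Sum of squared losses 1² + 2² + ... + 3²
`sum_val` takes the values: 0.0 → 1.0 → 5.0 → 14.0

Answer: 14.0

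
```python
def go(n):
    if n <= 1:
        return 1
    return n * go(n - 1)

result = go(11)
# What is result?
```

go(11) = 11 * 10 * 9 * 8 * 7 * 6 * 5 * 4 * 3 * 2 * 1 = 39916800

Answer: 39916800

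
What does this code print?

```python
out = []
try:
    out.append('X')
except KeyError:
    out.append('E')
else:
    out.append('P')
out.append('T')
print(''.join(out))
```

Execution trace: 'X' (try body, no exception) → 'P' (else) → 'T' (after the try/except). Output: XPT

Answer: XPT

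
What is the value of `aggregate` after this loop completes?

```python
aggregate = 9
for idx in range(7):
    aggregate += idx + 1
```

Start at 9, add 1 to 7 = 37
`aggregate` takes the values: 9 → 10 → 12 → 15 → 19 → 24 → 30 → 37

Answer: 37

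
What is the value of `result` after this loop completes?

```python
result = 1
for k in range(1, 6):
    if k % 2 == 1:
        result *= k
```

Product of odd numbers 1 to 5
`result` takes the values: 1 → 3 → 15

Answer: 15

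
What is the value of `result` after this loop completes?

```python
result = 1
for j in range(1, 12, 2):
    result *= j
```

Product of 1, 3, 5, ... up to 11
`result` takes the values: 1 → 3 → 15 → 105 → 945 → 10395

Answer: 10395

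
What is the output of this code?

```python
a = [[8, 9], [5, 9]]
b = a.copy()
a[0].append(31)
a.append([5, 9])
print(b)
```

Key concept: shallow copy with nested lists.
Step by step:
`a = [[8, 9], [5, 9]]` → a = [[8, 9], [5, 9]]
`b = a.copy()` → b = [[8, 9], [5, 9]]
`a[0].append(31)` → a = [[8, 9, 31], [5, 9]]; b = [[8, 9, 31], [5, 9]]
`a.append([5, 9])` → a = [[8, 9, 31], [5, 9], [5, 9]]
`print(b)` → prints [[8, 9, 31], [5, 9]]

Answer: [[8, 9, 31], [5, 9]]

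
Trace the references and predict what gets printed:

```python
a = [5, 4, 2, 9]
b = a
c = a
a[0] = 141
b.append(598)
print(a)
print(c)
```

Key concept: multiple aliases.
Step by step:
`a = [5, 4, 2, 9]` → a = [5, 4, 2, 9]
`b = a` → b = [5, 4, 2, 9] (same object as a)
`c = a` → c = [5, 4, 2, 9] (same object as a, b)
`a[0] = 141` → a = [141, 4, 2, 9] (same object as b, c); b = [141, 4, 2, 9] (same object as a, c); c = [141, 4, 2, 9] (same object as a, b)
`b.append(598)` → a = [141, 4, 2, 9, 598] (same object as b, c); b = [141, 4, 2, 9, 598] (same object as a, c); c = [141, 4, 2, 9, 598] (same object as a, b)
`print(a)` → prints [141, 4, 2, 9, 598]
`print(c)` → prints [141, 4, 2, 9, 598]

Answer:
[141, 4, 2, 9, 598]
[141, 4, 2, 9, 598]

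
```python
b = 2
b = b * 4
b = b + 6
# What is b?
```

Trace:
`b = 2` → b = 2
`b = b * 4` → b = 8
`b = b + 6` → b = 14
So b = 14

Answer: 14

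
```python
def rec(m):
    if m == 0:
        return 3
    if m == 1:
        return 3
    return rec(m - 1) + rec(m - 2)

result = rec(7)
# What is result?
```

Build up from base cases: rec(0)=3, rec(1)=3, rec(2)=6, rec(3)=9, rec(4)=15, rec(5)=24, rec(6)=39, ..., rec(7)=63

Answer: 63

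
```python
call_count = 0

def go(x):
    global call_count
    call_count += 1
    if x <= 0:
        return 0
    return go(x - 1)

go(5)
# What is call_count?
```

Linear recursion stepping by 1: 6 calls from x=5 down to ≤0.

Answer: 6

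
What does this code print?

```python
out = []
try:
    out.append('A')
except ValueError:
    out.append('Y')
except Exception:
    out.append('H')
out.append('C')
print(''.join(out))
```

Execution trace: 'A' (try body, no exception) → 'C' (after the try/except). Output: AC

Answer: AC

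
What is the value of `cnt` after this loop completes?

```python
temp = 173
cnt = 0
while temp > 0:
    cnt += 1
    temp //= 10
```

Count digits by repeated division by 10
`cnt` takes the values: 0 → 1 → 2 → 3

Answer: 3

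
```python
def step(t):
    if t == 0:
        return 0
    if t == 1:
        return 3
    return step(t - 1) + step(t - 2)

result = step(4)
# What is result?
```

Build up from base cases: step(0)=0, step(1)=3, step(2)=3, step(3)=6, step(4)=9

Answer: 9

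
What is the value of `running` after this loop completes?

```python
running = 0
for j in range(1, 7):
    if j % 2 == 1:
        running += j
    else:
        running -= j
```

Add odd, subtract even
`running` takes the values: 0 → 1 → -1 → 2 → -2 → 3 → -3

Answer: -3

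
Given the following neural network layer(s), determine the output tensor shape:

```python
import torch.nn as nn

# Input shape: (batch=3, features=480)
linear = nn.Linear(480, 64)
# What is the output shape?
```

Input: (3, 480) -> Output: (3, 64)

Answer: (3, 64)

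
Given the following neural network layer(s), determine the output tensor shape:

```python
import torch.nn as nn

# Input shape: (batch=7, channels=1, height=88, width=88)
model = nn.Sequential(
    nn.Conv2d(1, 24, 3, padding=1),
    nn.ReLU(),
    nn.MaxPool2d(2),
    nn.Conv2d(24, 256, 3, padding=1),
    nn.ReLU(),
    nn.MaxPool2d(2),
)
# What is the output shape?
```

Input: (7, 1, 88, 88) -> after first Conv2d: (7, 24, 88, 88) -> after first MaxPool2d: (7, 24, 44, 44) -> after second Conv2d: (7, 256, 44, 44) -> Output: (7, 256, 22, 22)

Answer: (7, 256, 22, 22)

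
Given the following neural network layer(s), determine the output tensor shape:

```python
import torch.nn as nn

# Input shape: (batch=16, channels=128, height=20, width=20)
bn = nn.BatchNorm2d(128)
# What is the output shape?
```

Input: (16, 128, 20, 20) -> Output: (16, 128, 20, 20)

Answer: (16, 128, 20, 20)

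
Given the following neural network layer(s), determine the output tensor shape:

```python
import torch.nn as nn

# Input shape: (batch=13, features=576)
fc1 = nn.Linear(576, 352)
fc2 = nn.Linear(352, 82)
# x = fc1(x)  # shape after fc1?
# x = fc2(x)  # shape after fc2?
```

Input: (13, 576) -> after fc1: (13, 352) -> Output: (13, 82)

Answer: (13, 82)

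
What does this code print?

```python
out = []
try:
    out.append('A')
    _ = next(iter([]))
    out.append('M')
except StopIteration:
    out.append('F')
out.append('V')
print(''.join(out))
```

Execution trace: 'A' (try body) → 'F' (except StopIteration) → 'V' (after the try/except). Output: AFV

Answer: AFV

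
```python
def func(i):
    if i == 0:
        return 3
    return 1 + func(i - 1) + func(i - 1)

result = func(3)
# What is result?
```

func(i) = 1 + 2·func(i-1), func(0)=3. Closed form: (3+1)·2^3 - 1 = 31.

Answer: 31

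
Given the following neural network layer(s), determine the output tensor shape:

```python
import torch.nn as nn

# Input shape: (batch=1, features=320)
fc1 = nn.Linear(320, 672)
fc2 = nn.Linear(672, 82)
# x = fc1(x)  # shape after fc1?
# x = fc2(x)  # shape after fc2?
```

Input: (1, 320) -> after fc1: (1, 672) -> Output: (1, 82)

Answer: (1, 82)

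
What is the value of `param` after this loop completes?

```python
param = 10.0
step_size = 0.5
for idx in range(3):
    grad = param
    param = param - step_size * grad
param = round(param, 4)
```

Gradient descent: w = 10.0 * (1 - 0.5)^3
`param` takes the values: 10.0 → 5.0 → 2.5 → 1.25

Answer: 1.25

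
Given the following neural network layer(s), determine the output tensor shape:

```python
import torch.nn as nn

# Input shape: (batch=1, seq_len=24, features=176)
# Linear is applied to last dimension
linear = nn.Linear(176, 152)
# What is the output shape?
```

Input: (1, 24, 176) -> Output: (1, 24, 152)

Answer: (1, 24, 152)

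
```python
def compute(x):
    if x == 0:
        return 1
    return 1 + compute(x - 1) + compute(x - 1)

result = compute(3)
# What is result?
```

compute(x) = 1 + 2·compute(x-1), compute(0)=1. Closed form: (1+1)·2^3 - 1 = 15.

Answer: 15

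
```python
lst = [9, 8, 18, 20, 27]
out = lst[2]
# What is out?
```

Trace:
`lst = [9, 8, 18, 20, 27]` → lst = [9, 8, 18, 20, 27]
`out = lst[2]` → out = 18
So out = 18

Answer: 18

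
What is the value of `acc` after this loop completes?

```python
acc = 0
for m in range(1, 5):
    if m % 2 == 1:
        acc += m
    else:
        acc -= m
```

Add odd, subtract even
`acc` takes the values: 0 → 1 → -1 → 2 → -2

Answer: -2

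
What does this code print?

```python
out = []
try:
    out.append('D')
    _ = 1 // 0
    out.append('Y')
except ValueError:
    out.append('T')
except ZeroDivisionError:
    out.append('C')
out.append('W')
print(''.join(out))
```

Execution trace: 'D' (try body) → 'C' (except ZeroDivisionError) → 'W' (after the try/except). Output: DCW

Answer: DCW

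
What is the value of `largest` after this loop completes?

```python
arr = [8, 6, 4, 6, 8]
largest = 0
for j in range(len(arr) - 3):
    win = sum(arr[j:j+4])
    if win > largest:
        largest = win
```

Max sum of 4-element window in [8, 6, 4, 6, 8]
`largest` takes the values: 0 → 24

Answer: 24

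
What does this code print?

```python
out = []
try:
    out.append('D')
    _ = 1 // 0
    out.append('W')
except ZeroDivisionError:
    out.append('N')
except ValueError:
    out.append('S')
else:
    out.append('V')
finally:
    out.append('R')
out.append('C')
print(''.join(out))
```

Execution trace: 'D' (try body) → 'N' (except ZeroDivisionError) → 'R' (finally) → 'C' (after the try/except). Output: DNRC

Answer: DNRC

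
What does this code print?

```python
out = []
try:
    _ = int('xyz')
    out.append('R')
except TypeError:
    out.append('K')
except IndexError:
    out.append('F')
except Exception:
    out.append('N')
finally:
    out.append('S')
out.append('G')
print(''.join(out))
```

Execution trace: 'N' (except Exception) → 'S' (finally) → 'G' (after the try/except). Output: NSG

Answer: NSG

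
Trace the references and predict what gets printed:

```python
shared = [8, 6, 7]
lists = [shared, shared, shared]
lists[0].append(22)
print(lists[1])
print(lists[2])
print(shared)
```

Key concept: list of same reference.
Step by step:
`shared = [8, 6, 7]` → shared = [8, 6, 7]
`lists = [shared, shared, shared]` → lists = [[8, 6, 7], [8, 6, 7], [8, 6, 7]]
`lists[0].append(22)` → shared = [8, 6, 7, 22]; lists = [[8, 6, 7, 22], [8, 6, 7, 22], [8, 6, 7, 22]]
`print(lists[1])` → prints [8, 6, 7, 22]
`print(lists[2])` → prints [8, 6, 7, 22]
`print(shared)` → prints [8, 6, 7, 22]

Answer:
[8, 6, 7, 22]
[8, 6, 7, 22]
[8, 6, 7, 22]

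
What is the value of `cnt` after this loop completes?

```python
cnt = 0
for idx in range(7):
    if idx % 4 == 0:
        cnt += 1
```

Count numbers divisible by 4 in range(7)
`cnt` takes the values: 0 → 1 → 2

Answer: 2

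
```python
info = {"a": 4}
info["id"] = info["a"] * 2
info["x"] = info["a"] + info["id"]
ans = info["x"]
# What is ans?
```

Trace:
`info = {"a": 4}` → info = {'a': 4}
`info["id"] = info["a"] * 2` → info = {'a': 4, 'id': 8}
`info["x"] = info["a"] + info["id"]` → info = {'a': 4, 'id': 8, 'x': 12}
`ans = info["x"]` → ans = 12
So ans = 12

Answer: 12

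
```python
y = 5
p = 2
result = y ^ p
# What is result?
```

Trace:
`y = 5` → y = 5
`p = 2` → p = 2
`result = y ^ p` → result = 7
So result = 7

Answer: 7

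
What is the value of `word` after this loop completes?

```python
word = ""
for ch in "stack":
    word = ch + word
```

Reverse 'stack'
`word` takes the values: "" → "s" → "ts" → "ats" → "cats" → "kcats"

Answer: "kcats"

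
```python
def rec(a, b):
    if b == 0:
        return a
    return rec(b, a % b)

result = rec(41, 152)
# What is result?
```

rec(41, 152) -> rec(152, 41) -> rec(41, 29) -> rec(29, 12) -> rec(12, 5) -> rec(5, 2) -> rec(2, 1) -> rec(1, 0) -> 1

Answer: 1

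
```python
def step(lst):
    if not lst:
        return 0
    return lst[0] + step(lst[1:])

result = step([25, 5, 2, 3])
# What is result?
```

25 + 5 + 2 + 3 + 0 = 35

Answer: 35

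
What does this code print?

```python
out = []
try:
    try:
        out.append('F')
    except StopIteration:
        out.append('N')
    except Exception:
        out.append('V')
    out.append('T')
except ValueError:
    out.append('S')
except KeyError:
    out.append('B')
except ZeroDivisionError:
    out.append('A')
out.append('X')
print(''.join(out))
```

Execution trace: 'F' (inner try body, no exception) → 'T' (try body, no exception) → 'X' (after the try/except). Output: FTX

Answer: FTX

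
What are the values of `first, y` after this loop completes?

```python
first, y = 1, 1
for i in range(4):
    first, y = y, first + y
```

Fibonacci: after 4 iterations
`first, y` takes the values: (1, 1) → (1, 2) → (2, 3) → (3, 5) → (5, 8)

Answer: 5, 8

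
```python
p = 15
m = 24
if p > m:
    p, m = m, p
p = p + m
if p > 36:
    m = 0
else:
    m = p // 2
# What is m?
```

Trace:
`p = 15` → p = 15
`m = 24` → m = 24
`if p > m: ...` → p > m is False → no variable changes
`p = p + m` → p = 39
`if p > 36: ...` → p > 36 is True → m = 0
So m = 0

Answer: 0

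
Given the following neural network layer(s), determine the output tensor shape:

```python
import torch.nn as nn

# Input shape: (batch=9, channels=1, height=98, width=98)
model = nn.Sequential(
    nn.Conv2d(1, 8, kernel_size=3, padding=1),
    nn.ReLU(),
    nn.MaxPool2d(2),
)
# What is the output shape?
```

Input: (9, 1, 98, 98) -> after Conv2d: (9, 8, 98, 98) -> after ReLU: (9, 8, 98, 98) -> Output: (9, 8, 49, 49)

Answer: (9, 8, 49, 49)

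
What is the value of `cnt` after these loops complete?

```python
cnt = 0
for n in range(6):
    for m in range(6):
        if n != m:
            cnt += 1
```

6² - 6 (exclude diagonal)
`cnt` takes the values: 0 → 1 → 2 → 3 → 4 → 5 → 6 → 7 → 8 → 9 → 10 → 11 → 12 → 13 → 14 → 15 → 16 → 17 → 18 → 19 → 20 → 21 → 22 → 23 → 24 → 25 → 26 → 27 → 28 → 29 → 30

Answer: 30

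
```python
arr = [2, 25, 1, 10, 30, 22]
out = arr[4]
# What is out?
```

Trace:
`arr = [2, 25, 1, 10, 30, 22]` → arr = [2, 25, 1, 10, 30, 22]
`out = arr[4]` → out = 30
So out = 30

Answer: 30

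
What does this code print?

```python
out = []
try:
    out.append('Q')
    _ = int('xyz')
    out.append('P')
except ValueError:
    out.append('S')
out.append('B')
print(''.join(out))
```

Execution trace: 'Q' (try body) → 'S' (except ValueError) → 'B' (after the try/except). Output: QSB

Answer: QSB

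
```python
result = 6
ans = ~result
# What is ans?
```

Trace:
`result = 6` → result = 6
`ans = ~result` → ans = -7
So ans = -7

Answer: -7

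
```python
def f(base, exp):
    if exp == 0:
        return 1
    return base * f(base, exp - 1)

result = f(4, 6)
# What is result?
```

f(4, 6) = 4 * 4 * 4 * 4 * 4 * 4 = 4096

Answer: 4096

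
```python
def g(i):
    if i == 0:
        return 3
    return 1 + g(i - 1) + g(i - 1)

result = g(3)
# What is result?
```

g(i) = 1 + 2·g(i-1), g(0)=3. Closed form: (3+1)·2^3 - 1 = 31.

Answer: 31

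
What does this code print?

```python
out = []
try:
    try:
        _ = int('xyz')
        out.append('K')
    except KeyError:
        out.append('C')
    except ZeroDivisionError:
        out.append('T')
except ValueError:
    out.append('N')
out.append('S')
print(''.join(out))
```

Execution trace: 'N' (outer except ValueError) → 'S' (after the try/except). Output: NS

Answer: NS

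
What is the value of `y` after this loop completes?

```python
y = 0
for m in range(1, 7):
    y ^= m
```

XOR of 1 to 6
`y` takes the values: 0 → 1 → 3 → 0 → 4 → 1 → 7

Answer: 7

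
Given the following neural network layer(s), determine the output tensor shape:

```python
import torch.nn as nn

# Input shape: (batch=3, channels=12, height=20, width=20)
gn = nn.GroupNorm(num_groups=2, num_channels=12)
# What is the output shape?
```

Input: (3, 12, 20, 20) -> Output: (3, 12, 20, 20)

Answer: (3, 12, 20, 20)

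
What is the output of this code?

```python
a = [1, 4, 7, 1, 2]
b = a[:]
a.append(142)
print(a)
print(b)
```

Key concept: slice [:] creates copy.
Step by step:
`a = [1, 4, 7, 1, 2]` → a = [1, 4, 7, 1, 2]
`b = a[:]` → b = [1, 4, 7, 1, 2]
`a.append(142)` → a = [1, 4, 7, 1, 2, 142]
`print(a)` → prints [1, 4, 7, 1, 2, 142]
`print(b)` → prints [1, 4, 7, 1, 2]

Answer:
[1, 4, 7, 1, 2, 142]
[1, 4, 7, 1, 2]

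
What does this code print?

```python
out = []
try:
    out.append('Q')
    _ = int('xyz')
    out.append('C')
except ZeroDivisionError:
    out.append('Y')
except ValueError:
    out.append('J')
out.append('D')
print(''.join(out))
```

Execution trace: 'Q' (try body) → 'J' (except ValueError) → 'D' (after the try/except). Output: QJD

Answer: QJD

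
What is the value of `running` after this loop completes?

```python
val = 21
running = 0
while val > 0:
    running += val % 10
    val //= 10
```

Sum digits of 21
`running` takes the values: 0 → 1 → 3

Answer: 3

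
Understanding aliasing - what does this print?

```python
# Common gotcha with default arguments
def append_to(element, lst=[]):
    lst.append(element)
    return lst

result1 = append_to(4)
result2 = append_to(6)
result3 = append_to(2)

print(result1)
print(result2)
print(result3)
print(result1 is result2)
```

Key concept: mutable default argument gotcha.
Step by step:
`result1 = append_to(4)` → result1 = [4]
`result2 = append_to(6)` → result1 = [4, 6] (same object as result2); result2 = [4, 6] (same object as result1)
`result3 = append_to(2)` → result1 = [4, 6, 2] (same object as result2, result3); result2 = [4, 6, 2] (same object as result1, result3); result3 = [4, 6, 2] (same object as result1, result2)
`print(result1)` → prints [4, 6, 2]
`print(result2)` → prints [4, 6, 2]
`print(result3)` → prints [4, 6, 2]
`print(result1 is result2)` → prints True

Answer:
[4, 6, 2]
[4, 6, 2]
[4, 6, 2]
True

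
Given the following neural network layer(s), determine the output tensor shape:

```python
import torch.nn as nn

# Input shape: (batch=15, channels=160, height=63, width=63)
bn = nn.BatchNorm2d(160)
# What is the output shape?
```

Input: (15, 160, 63, 63) -> Output: (15, 160, 63, 63)

Answer: (15, 160, 63, 63)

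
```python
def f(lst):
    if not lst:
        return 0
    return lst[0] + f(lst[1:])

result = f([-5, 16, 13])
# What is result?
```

(-5) + 16 + 13 + 0 = 24

Answer: 24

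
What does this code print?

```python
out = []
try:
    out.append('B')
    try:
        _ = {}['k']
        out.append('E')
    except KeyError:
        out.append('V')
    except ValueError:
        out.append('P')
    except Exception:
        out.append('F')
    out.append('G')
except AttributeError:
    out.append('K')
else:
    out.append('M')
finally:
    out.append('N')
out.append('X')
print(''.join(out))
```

Execution trace: 'B' (try body) → 'V' (inner except KeyError) → 'G' (try body, no exception) → 'M' (else) → 'N' (finally) → 'X' (after the try/except). Output: BVGMNX

Answer: BVGMNX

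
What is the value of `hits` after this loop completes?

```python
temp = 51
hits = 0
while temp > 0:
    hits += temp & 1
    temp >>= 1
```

Count set bits in 51 (binary: 0b110011)
`hits` takes the values: 0 → 1 → 2 → 3 → 4

Answer: 4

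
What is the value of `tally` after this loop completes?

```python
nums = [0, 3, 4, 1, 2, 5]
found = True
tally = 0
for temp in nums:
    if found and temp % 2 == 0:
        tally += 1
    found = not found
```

Count even values at even positions
`tally` takes the values: 0 → 1 → 2 → 3

Answer: 3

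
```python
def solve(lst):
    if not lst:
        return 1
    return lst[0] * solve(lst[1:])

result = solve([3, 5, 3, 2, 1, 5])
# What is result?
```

Product over [3, 5, 3, 2, 1, 5] = 3 * 5 * 3 * 2 * 1 * 5 = 450

Answer: 450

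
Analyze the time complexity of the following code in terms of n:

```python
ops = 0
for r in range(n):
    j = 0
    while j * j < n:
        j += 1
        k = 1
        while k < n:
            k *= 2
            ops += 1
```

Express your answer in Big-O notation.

Each loop level contributes: n × √n × log n. Multiplying the contributions gives O(n√n log n).

Answer: O(n√n log n)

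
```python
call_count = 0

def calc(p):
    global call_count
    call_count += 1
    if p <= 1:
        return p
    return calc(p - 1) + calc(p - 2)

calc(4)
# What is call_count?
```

Calls(p) = 1 + Calls(p-1) + Calls(p-2); Calls(0)=Calls(1)=1. For p=4 this gives 9.

Answer: 9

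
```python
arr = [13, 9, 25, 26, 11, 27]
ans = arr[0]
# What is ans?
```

Trace:
`arr = [13, 9, 25, 26, 11, 27]` → arr = [13, 9, 25, 26, 11, 27]
`ans = arr[0]` → ans = 13
So ans = 13

Answer: 13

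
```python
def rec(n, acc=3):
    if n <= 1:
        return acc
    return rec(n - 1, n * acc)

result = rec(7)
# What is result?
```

Accumulator trace (n, acc): (7, 3) -> (6, 21) -> (5, 126) -> (4, 630) -> (3, 2520) -> (2, 7560) -> (1, 15120) -> return 15120

Answer: 15120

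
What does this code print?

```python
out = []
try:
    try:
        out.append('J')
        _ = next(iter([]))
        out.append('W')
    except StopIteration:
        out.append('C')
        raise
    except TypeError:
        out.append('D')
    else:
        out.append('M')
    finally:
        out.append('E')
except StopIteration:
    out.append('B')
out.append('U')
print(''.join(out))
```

Execution trace: 'J' (inner try body) → 'C' (inner except StopIteration) → 'E' (inner finally) → 'B' (outer except StopIteration) → 'U' (after the try/except). Output: JCEBU

Answer: JCEBU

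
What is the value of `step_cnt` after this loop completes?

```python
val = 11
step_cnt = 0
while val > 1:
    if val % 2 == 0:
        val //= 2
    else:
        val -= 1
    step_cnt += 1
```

Steps to reduce 11 to 1
`step_cnt` takes the values: 0 → 1 → 2 → 3 → 4 → 5

Answer: 5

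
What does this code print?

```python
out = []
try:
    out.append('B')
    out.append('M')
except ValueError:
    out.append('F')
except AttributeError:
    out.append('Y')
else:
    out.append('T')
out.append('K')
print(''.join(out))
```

Execution trace: 'B' (try body) → 'M' (try body, no exception) → 'T' (else) → 'K' (after the try/except). Output: BMTK

Answer: BMTK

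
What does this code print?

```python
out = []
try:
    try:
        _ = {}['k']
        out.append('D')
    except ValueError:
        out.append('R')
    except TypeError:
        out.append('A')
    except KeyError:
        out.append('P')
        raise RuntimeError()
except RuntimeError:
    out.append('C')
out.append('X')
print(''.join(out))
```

Execution trace: 'P' (except KeyError) → 'C' (outer except RuntimeError) → 'X' (after the try/except). Output: PCX

Answer: PCX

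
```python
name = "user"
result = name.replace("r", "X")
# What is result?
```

Trace:
`name = "user"` → name = 'user'
`result = name.replace("r", "X")` → result = 'useX'
So result = 'useX'

Answer: 'useX'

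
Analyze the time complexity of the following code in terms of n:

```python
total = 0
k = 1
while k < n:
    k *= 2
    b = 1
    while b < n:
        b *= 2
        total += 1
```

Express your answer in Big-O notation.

Each loop level contributes: log n × log n. Multiplying the contributions gives O(log² n).

Answer: O(log² n)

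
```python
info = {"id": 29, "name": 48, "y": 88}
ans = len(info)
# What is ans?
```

Trace:
`info = {"id": 29, "name": 48, "y": 88}` → info = {'id': 29, 'name': 48, 'y': 88}
`ans = len(info)` → ans = 3
So ans = 3

Answer: 3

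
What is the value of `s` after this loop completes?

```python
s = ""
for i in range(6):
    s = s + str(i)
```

Concatenate digits 0 to 5
`s` takes the values: "" → "0" → "01" → "012" → "0123" → "01234" → "012345"

Answer: "012345"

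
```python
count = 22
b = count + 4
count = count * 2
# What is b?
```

Trace:
`count = 22` → count = 22
`b = count + 4` → b = 26
`count = count * 2` → count = 44
So b = 26

Answer: 26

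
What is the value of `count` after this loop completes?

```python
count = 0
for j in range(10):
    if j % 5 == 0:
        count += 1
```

Count numbers divisible by 5 in range(10)
`count` takes the values: 0 → 1 → 2

Answer: 2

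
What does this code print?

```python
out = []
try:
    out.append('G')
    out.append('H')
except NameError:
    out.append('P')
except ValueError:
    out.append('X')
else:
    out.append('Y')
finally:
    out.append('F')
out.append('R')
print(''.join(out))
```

Execution trace: 'G' (try body) → 'H' (try body, no exception) → 'Y' (else) → 'F' (finally) → 'R' (after the try/except). Output: GHYFR

Answer: GHYFR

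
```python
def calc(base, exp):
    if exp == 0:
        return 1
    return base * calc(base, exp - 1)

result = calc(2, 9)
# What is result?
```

calc(2, 9) = 2 * 2 * 2 * 2 * 2 * 2 * 2 * 2 * 2 = 512

Answer: 512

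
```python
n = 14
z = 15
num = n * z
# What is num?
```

Trace:
`n = 14` → n = 14
`z = 15` → z = 15
`num = n * z` → num = 210
So num = 210

Answer: 210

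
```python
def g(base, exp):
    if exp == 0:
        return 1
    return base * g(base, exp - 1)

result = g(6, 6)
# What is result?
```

g(6, 6) = 6 * 6 * 6 * 6 * 6 * 6 = 46656

Answer: 46656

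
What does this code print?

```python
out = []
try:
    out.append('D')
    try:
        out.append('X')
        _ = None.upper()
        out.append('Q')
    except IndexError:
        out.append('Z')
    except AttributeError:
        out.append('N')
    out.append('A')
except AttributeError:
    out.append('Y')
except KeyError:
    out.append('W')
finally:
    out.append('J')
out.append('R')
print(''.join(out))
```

Execution trace: 'D' (try body) → 'X' (inner try body) → 'N' (inner except AttributeError) → 'A' (try body, no exception) → 'J' (finally) → 'R' (after the try/except). Output: DXNAJR

Answer: DXNAJR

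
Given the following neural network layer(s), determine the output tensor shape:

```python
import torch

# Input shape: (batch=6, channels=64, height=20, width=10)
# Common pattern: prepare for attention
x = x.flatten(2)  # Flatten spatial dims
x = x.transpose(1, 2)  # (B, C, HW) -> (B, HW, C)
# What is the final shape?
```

Input: (6, 64, 20, 10) -> after flatten(2): (6, 64, 200) -> Output: (6, 200, 64)

Answer: (6, 200, 64)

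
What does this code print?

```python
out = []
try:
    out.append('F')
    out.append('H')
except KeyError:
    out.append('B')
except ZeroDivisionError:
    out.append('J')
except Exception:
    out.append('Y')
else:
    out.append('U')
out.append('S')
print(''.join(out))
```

Execution trace: 'F' (try body) → 'H' (try body, no exception) → 'U' (else) → 'S' (after the try/except). Output: FHUS

Answer: FHUS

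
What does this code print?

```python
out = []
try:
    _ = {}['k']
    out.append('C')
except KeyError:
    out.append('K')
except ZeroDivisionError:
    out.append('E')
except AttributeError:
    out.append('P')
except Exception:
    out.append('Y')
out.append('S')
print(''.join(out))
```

Execution trace: 'K' (except KeyError) → 'S' (after the try/except). Output: KS

Answer: KS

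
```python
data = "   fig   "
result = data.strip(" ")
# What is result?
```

Trace:
`data = "   fig   "` → data = '   fig   '
`result = data.strip(" ")` → result = 'fig'
So result = 'fig'

Answer: 'fig'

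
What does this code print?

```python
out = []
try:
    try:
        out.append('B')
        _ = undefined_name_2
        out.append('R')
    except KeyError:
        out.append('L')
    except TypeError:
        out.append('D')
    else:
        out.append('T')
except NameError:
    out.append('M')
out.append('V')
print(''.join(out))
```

Execution trace: 'B' (try body) → 'M' (outer except NameError) → 'V' (after the try/except). Output: BMV

Answer: BMV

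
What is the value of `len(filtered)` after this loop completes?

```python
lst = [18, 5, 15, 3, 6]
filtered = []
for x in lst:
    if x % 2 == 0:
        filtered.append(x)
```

Count even numbers in [18, 5, 15, 3, 6]
`filtered` takes the values: [] → [18] → [18, 6]
So `len(filtered)` = 2

Answer: 2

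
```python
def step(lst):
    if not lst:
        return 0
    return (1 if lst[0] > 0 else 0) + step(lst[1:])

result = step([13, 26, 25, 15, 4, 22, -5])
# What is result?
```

Count of positive elements in [13, 26, 25, 15, 4, 22, -5] = 6

Answer: 6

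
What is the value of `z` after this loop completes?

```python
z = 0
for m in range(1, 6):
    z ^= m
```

XOR of 1 to 5
`z` takes the values: 0 → 1 → 3 → 0 → 4 → 1

Answer: 1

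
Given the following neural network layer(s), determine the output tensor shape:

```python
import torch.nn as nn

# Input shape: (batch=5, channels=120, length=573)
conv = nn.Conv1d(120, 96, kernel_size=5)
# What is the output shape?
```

Input: (5, 120, 573) -> Output: (5, 96, 569)

Answer: (5, 96, 569)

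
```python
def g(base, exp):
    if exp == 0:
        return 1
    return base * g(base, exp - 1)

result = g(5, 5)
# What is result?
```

g(5, 5) = 5 * 5 * 5 * 5 * 5 = 3125

Answer: 3125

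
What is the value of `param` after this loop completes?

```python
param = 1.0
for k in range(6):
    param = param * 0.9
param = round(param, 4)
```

Exponential decay: 1.0 * 0.9^6
`param` takes the values: 1.0 → 0.9 → 0.81 → 0.729 → 0.6561 → 0.59049 → 0.531441 → 0.5314

Answer: 0.5314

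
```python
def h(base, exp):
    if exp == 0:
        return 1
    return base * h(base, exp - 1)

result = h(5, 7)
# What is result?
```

h(5, 7) = 5 * 5 * 5 * 5 * 5 * 5 * 5 = 78125

Answer: 78125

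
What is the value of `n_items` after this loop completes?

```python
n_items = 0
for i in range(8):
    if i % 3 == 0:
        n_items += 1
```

Count numbers divisible by 3 in range(8)
`n_items` takes the values: 0 → 1 → 2 → 3

Answer: 3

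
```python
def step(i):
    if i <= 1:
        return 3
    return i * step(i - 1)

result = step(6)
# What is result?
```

step(6) = 6 * 5 * 4 * 3 * 2 * 3 = 2160

Answer: 2160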